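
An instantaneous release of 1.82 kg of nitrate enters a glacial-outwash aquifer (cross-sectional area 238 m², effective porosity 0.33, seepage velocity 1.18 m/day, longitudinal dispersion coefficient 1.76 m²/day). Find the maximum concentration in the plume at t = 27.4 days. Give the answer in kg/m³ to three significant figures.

The peak of an instantaneous 1D plume sits at x = vt; there the Gaussian factor is 1 and C_max = M/(n_e·A·√(4πDt)), where n_e·A is the pore area the mass is dissolved in.
√(4πDt) = √(4π × 1.76 × 27.4) = 24.62 m, so C_max = 1.82/(0.33 × 238 × 24.62) = 0.000941 kg/m³.

0.000941 kg/m³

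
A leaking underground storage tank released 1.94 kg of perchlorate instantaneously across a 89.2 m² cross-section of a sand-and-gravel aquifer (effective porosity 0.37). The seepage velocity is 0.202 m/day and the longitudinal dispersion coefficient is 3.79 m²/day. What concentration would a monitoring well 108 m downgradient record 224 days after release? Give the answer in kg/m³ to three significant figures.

For an instantaneous plane source, C(x,t) = M/(n_e·A·√(4πDt)) · exp(−(x−vt)²/(4Dt)), with n_e·A the pore (flow) area.
Plume center vt = 0.202 × 224 = 45.248 m, so the well at 108 m is 62.752 m downgradient of the peak.
√(4πDt) = 103.3 m, giving peak height M/(n_e·A·√(4πDt)) = 1.94/(0.37 × 89.2 × 103.3) = 0.0005690 kg/m³.
(x−vt)²/(4Dt) = (62.752)²/(4 × 3.79 × 224) = 1.160; exp(−1.160) = 0.3135.
C = 0.0005690 × 0.3135 = 0.000178 kg/m³.

0.000178 kg/m³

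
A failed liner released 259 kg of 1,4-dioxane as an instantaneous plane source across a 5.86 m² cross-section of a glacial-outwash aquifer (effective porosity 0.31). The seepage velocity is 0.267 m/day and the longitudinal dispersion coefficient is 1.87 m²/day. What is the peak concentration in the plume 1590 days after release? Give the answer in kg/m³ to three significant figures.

0.738 kg/m³

The peak of an instantaneous 1D plume sits at x = vt; there the Gaussian factor is 1 and C_max = M/(n_e·A·√(4πDt)), where n_e·A is the pore area the mass is dissolved in.
√(4πDt) = √(4π × 1.87 × 1590) = 193.3 m, so C_max = 259/(0.31 × 5.86 × 193.3) = 0.738 kg/m³.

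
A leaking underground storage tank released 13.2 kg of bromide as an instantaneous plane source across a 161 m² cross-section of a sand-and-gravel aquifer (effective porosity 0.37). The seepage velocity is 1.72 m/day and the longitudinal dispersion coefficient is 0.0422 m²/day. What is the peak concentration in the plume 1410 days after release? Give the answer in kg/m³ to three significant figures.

0.00810 kg/m³

The peak of an instantaneous 1D plume sits at x = vt; there the Gaussian factor is 1 and C_max = M/(n_e·A·√(4πDt)), where n_e·A is the pore area the mass is dissolved in.
√(4πDt) = √(4π × 0.0422 × 1410) = 27.34 m, so C_max = 13.2/(0.37 × 161 × 27.34) = 0.00810 kg/m³.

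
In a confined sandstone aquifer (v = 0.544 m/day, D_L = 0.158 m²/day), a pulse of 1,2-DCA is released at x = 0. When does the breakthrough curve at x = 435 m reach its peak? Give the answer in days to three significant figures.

799 days

For the 1D instantaneous-source solution, setting ∂C/∂t = 0 at fixed x gives v²t² + 2Dt − x² = 0, so t = (√(D² + v²x²) − D)/v².
√(D² + v²x²) = √(0.158² + 0.544² × 435²) = 236.6; v² = 0.295936.
t = (236.6 − 0.158)/0.295936 = 799 days (vs. the pure-advection estimate x/v = 800 d).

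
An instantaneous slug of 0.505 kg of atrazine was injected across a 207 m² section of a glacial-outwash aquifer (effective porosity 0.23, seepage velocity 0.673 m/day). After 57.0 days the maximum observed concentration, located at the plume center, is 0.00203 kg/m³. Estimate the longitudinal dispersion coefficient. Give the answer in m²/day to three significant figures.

At the plume center C_max = M/(n_e·A·√(4πDt)), so D = M²/(4πt·(n_e·A·C_max)²).
n_e·A·C_max = 0.23 × 207 × 0.00203 = 0.09665 kg/m.
D = 0.505²/(4π × 57.0 × 0.09665²) = 0.0381 m²/day.

0.0381 m²/day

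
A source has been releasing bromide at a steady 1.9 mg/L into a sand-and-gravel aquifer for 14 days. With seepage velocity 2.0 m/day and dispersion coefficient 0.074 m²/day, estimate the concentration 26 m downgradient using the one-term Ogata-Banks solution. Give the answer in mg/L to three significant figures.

1.74 mg/L

For a continuous step input, C/C₀ ≈ ½·erfc((x−vt)/(2√(Dt))).
vt = 2.0 × 14 = 28 m and 2√(Dt) = 2√(0.074 × 14) = 2.036 m.
Argument (x−vt)/(2√(Dt)) = (26 − 28)/2.036 = -0.9823; ½·erfc(-0.9823) = 0.9176.
C = 1.9 × 0.9176 = 1.74 mg/L.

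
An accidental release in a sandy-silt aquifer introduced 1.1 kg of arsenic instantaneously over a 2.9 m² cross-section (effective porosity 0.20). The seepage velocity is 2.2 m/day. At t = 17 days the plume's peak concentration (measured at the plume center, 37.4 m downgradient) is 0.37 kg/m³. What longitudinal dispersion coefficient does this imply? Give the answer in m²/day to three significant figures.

0.123 m²/day

At the plume center C_max = M/(n_e·A·√(4πDt)), so D = M²/(4πt·(n_e·A·C_max)²).
n_e·A·C_max = 0.20 × 2.9 × 0.37 = 0.2146 kg/m.
D = 1.1²/(4π × 17 × 0.2146²) = 0.123 m²/day.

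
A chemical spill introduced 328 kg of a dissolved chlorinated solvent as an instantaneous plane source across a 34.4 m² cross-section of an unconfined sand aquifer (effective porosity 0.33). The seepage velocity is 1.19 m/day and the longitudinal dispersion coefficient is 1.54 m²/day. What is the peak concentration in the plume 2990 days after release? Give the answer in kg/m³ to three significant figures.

The peak of an instantaneous 1D plume sits at x = vt; there the Gaussian factor is 1 and C_max = M/(n_e·A·√(4πDt)), where n_e·A is the pore area the mass is dissolved in.
√(4πDt) = √(4π × 1.54 × 2990) = 240.5 m, so C_max = 328/(0.33 × 34.4 × 240.5) = 0.120 kg/m³.

0.120 kg/m³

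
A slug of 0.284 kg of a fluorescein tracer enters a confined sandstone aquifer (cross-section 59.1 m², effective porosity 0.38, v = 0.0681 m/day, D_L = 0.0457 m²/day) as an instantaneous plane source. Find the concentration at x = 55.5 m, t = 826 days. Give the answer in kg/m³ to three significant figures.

For an instantaneous plane source, C(x,t) = M/(n_e·A·√(4πDt)) · exp(−(x−vt)²/(4Dt)), with n_e·A the pore (flow) area.
Plume center vt = 0.0681 × 826 = 56.2506 m, so the well at 55.5 m is 0.7506 m upgradient of the peak.
√(4πDt) = 21.78 m, giving peak height M/(n_e·A·√(4πDt)) = 0.284/(0.38 × 59.1 × 21.78) = 0.0005806 kg/m³.
(x−vt)²/(4Dt) = (-0.7506)²/(4 × 0.0457 × 826) = 0.003731; exp(−0.003731) = 0.9963.
C = 0.0005806 × 0.9963 = 0.000578 kg/m³.

0.000578 kg/m³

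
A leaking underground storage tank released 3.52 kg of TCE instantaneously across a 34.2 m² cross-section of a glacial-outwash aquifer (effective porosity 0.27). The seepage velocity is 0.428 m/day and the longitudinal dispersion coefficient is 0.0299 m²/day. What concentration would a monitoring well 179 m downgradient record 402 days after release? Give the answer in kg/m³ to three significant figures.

0.0114 kg/m³

For an instantaneous plane source, C(x,t) = M/(n_e·A·√(4πDt)) · exp(−(x−vt)²/(4Dt)), with n_e·A the pore (flow) area.
Plume center vt = 0.428 × 402 = 172.056 m, so the well at 179 m is 6.944 m downgradient of the peak.
√(4πDt) = 12.29 m, giving peak height M/(n_e·A·√(4πDt)) = 3.52/(0.27 × 34.2 × 12.29) = 0.03102 kg/m³.
(x−vt)²/(4Dt) = (6.944)²/(4 × 0.0299 × 402) = 1.003; exp(−1.003) = 0.3668.
C = 0.03102 × 0.3668 = 0.0114 kg/m³.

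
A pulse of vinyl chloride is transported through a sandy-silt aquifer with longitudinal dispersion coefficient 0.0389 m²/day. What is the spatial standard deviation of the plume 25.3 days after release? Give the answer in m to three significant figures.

1.40 m

Dispersive spreading gives a Gaussian with σ² = 2Dt; advection only shifts the center.
σ = √(2 × 0.0389 × 25.3) = 1.40 m.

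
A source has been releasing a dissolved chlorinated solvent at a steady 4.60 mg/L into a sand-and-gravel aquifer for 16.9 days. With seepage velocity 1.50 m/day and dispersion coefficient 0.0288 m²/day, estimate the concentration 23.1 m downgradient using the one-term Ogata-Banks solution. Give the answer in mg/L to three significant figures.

4.55 mg/L

For a continuous step input, C/C₀ ≈ ½·erfc((x−vt)/(2√(Dt))).
vt = 1.50 × 16.9 = 25.35 m and 2√(Dt) = 2√(0.0288 × 16.9) = 1.395 m.
Argument (x−vt)/(2√(Dt)) = (23.1 − 25.35)/1.395 = -1.613; ½·erfc(-1.613) = 0.9887.
C = 4.60 × 0.9887 = 4.55 mg/L.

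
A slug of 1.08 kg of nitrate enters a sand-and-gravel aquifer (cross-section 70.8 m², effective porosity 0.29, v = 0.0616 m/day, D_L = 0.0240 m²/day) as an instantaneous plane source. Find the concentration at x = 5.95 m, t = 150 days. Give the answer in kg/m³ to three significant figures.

For an instantaneous plane source, C(x,t) = M/(n_e·A·√(4πDt)) · exp(−(x−vt)²/(4Dt)), with n_e·A the pore (flow) area.
Plume center vt = 0.0616 × 150 = 9.24 m, so the well at 5.95 m is 3.29 m upgradient of the peak.
√(4πDt) = 6.726 m, giving peak height M/(n_e·A·√(4πDt)) = 1.08/(0.29 × 70.8 × 6.726) = 0.007821 kg/m³.
(x−vt)²/(4Dt) = (-3.29)²/(4 × 0.0240 × 150) = 0.7517; exp(−0.7517) = 0.4716.
C = 0.007821 × 0.4716 = 0.00369 kg/m³.

0.00369 kg/m³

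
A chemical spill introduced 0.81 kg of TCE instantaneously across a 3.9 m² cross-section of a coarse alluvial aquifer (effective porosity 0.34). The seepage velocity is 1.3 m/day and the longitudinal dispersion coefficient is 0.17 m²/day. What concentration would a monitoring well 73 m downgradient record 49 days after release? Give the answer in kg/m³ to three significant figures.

0.00445 kg/m³

For an instantaneous plane source, C(x,t) = M/(n_e·A·√(4πDt)) · exp(−(x−vt)²/(4Dt)), with n_e·A the pore (flow) area.
Plume center vt = 1.3 × 49 = 63.7 m, so the well at 73 m is 9.3 m downgradient of the peak.
√(4πDt) = 10.23 m, giving peak height M/(n_e·A·√(4πDt)) = 0.81/(0.34 × 3.9 × 10.23) = 0.05971 kg/m³.
(x−vt)²/(4Dt) = (9.3)²/(4 × 0.17 × 49) = 2.596; exp(−2.596) = 0.07457.
C = 0.05971 × 0.07457 = 0.00445 kg/m³.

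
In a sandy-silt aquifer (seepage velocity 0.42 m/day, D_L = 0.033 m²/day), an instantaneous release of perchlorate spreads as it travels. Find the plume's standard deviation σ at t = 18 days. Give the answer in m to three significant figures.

Dispersive spreading gives a Gaussian with σ² = 2Dt; advection only shifts the center.
σ = √(2 × 0.033 × 18) = 1.09 m.

1.09 m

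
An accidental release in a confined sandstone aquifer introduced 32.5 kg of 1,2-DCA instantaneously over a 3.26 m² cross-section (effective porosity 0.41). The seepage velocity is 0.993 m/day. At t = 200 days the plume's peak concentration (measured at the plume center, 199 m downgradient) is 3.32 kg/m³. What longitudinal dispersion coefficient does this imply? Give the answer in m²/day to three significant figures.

0.0213 m²/day

At the plume center C_max = M/(n_e·A·√(4πDt)), so D = M²/(4πt·(n_e·A·C_max)²).
n_e·A·C_max = 0.41 × 3.26 × 3.32 = 4.438 kg/m.
D = 32.5²/(4π × 200 × 4.438²) = 0.0213 m²/day.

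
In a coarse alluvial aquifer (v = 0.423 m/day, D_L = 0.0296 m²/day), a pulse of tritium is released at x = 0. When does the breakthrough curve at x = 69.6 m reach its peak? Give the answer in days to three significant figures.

For the 1D instantaneous-source solution, setting ∂C/∂t = 0 at fixed x gives v²t² + 2Dt − x² = 0, so t = (√(D² + v²x²) − D)/v².
√(D² + v²x²) = √(0.0296² + 0.423² × 69.6²) = 29.44; v² = 0.178929.
t = (29.44 − 0.0296)/0.178929 = 164 days (vs. the pure-advection estimate x/v = 165 d).

164 days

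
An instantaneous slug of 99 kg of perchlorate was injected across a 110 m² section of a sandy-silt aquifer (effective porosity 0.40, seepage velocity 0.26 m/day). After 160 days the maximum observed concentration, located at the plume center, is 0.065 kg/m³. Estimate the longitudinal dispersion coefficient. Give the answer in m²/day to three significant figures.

At the plume center C_max = M/(n_e·A·√(4πDt)), so D = M²/(4πt·(n_e·A·C_max)²).
n_e·A·C_max = 0.40 × 110 × 0.065 = 2.860 kg/m.
D = 99²/(4π × 160 × 2.860²) = 0.596 m²/day.

0.596 m²/day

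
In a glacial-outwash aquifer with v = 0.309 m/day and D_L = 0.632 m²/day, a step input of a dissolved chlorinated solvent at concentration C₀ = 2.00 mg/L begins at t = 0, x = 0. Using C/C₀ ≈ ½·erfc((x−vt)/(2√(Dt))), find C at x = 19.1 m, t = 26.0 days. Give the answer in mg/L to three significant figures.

For a continuous step input, C/C₀ ≈ ½·erfc((x−vt)/(2√(Dt))).
vt = 0.309 × 26.0 = 8.034 m and 2√(Dt) = 2√(0.632 × 26.0) = 8.107 m.
Argument (x−vt)/(2√(Dt)) = (19.1 − 8.034)/8.107 = 1.365; ½·erfc(1.365) = 0.02678.
C = 2.00 × 0.02678 = 0.0536 mg/L.

0.0536 mg/L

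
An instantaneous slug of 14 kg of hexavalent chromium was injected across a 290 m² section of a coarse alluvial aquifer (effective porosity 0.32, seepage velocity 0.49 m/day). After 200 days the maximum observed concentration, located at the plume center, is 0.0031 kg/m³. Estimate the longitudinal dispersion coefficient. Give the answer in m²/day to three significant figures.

At the plume center C_max = M/(n_e·A·√(4πDt)), so D = M²/(4πt·(n_e·A·C_max)²).
n_e·A·C_max = 0.32 × 290 × 0.0031 = 0.2877 kg/m.
D = 14²/(4π × 200 × 0.2877²) = 0.942 m²/day.

0.942 m²/day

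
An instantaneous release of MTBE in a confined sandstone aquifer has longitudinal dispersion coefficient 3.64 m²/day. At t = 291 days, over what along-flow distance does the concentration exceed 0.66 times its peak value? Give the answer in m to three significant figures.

83.9 m

The plume is Gaussian with σ = √(2Dt) = √(2 × 3.64 × 291) = 46.03 m.
C/C_peak = exp(−Δx²/(2σ²)) = 0.66 ⇒ Δx = σ·√(−2 ln 0.66) = 46.03 × 0.9116 = 41.96 m.
Width = 2Δx = 83.9 m.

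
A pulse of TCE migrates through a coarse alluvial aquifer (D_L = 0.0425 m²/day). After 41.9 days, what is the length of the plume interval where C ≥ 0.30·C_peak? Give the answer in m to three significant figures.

The plume is Gaussian with σ = √(2Dt) = √(2 × 0.0425 × 41.9) = 1.887 m.
C/C_peak = exp(−Δx²/(2σ²)) = 0.30 ⇒ Δx = σ·√(−2 ln 0.30) = 1.887 × 1.552 = 2.929 m.
Width = 2Δx = 5.86 m.

5.86 m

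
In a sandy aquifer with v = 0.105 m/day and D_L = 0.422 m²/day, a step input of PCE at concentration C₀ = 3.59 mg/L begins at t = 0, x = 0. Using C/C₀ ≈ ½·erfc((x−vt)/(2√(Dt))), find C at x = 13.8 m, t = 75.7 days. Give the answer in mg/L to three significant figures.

For a continuous step input, C/C₀ ≈ ½·erfc((x−vt)/(2√(Dt))).
vt = 0.105 × 75.7 = 7.9485 m and 2√(Dt) = 2√(0.422 × 75.7) = 11.30 m.
Argument (x−vt)/(2√(Dt)) = (13.8 − 7.9485)/11.30 = 0.5178; ½·erfc(0.5178) = 0.2320.
C = 3.59 × 0.2320 = 0.833 mg/L.

0.833 mg/L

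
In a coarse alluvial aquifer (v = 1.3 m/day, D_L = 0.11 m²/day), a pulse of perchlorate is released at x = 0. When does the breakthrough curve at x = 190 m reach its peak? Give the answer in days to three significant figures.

146 days

For the 1D instantaneous-source solution, setting ∂C/∂t = 0 at fixed x gives v²t² + 2Dt − x² = 0, so t = (√(D² + v²x²) − D)/v².
√(D² + v²x²) = √(0.11² + 1.3² × 190²) = 247.0; v² = 1.69.
t = (247.0 − 0.11)/1.69 = 146 days (vs. the pure-advection estimate x/v = 146 d).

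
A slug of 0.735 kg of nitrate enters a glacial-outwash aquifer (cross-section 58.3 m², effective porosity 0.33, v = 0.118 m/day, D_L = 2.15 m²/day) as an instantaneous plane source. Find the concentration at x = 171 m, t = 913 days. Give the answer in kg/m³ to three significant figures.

0.000146 kg/m³

For an instantaneous plane source, C(x,t) = M/(n_e·A·√(4πDt)) · exp(−(x−vt)²/(4Dt)), with n_e·A the pore (flow) area.
Plume center vt = 0.118 × 913 = 107.734 m, so the well at 171 m is 63.266 m downgradient of the peak.
√(4πDt) = 157.1 m, giving peak height M/(n_e·A·√(4πDt)) = 0.735/(0.33 × 58.3 × 157.1) = 0.0002432 kg/m³.
(x−vt)²/(4Dt) = (63.266)²/(4 × 2.15 × 913) = 0.5098; exp(−0.5098) = 0.6006.
C = 0.0002432 × 0.6006 = 0.000146 kg/m³.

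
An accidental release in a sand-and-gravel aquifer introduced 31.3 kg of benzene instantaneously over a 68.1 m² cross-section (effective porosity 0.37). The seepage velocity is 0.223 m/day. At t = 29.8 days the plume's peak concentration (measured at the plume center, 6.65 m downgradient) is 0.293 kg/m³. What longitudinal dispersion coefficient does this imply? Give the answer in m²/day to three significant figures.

At the plume center C_max = M/(n_e·A·√(4πDt)), so D = M²/(4πt·(n_e·A·C_max)²).
n_e·A·C_max = 0.37 × 68.1 × 0.293 = 7.383 kg/m.
D = 31.3²/(4π × 29.8 × 7.383²) = 0.0480 m²/day.

0.0480 m²/day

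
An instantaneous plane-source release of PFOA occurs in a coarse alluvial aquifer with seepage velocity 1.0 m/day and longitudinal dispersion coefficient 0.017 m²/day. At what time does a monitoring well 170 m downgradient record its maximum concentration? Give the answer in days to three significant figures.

170 days

For the 1D instantaneous-source solution, setting ∂C/∂t = 0 at fixed x gives v²t² + 2Dt − x² = 0, so t = (√(D² + v²x²) − D)/v².
√(D² + v²x²) = √(0.017² + 1.0² × 170²) = 170.0; v² = 1.
t = (170.0 − 0.017)/1 = 170 days (vs. the pure-advection estimate x/v = 170 d).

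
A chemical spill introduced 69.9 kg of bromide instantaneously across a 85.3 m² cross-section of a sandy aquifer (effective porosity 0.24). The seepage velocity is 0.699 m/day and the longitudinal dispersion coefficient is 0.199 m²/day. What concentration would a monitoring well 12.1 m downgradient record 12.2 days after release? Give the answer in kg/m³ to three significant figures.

0.166 kg/m³

For an instantaneous plane source, C(x,t) = M/(n_e·A·√(4πDt)) · exp(−(x−vt)²/(4Dt)), with n_e·A the pore (flow) area.
Plume center vt = 0.699 × 12.2 = 8.5278 m, so the well at 12.1 m is 3.5722 m downgradient of the peak.
√(4πDt) = 5.523 m, giving peak height M/(n_e·A·√(4πDt)) = 69.9/(0.24 × 85.3 × 5.523) = 0.6182 kg/m³.
(x−vt)²/(4Dt) = (3.5722)²/(4 × 0.199 × 12.2) = 1.314; exp(−1.314) = 0.2687.
C = 0.6182 × 0.2687 = 0.166 kg/m³.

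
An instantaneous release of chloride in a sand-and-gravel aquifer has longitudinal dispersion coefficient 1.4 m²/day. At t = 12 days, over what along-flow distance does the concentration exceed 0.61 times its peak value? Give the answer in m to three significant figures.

11.5 m

The plume is Gaussian with σ = √(2Dt) = √(2 × 1.4 × 12) = 5.797 m.
C/C_peak = exp(−Δx²/(2σ²)) = 0.61 ⇒ Δx = σ·√(−2 ln 0.61) = 5.797 × 0.9943 = 5.764 m.
Width = 2Δx = 11.5 m.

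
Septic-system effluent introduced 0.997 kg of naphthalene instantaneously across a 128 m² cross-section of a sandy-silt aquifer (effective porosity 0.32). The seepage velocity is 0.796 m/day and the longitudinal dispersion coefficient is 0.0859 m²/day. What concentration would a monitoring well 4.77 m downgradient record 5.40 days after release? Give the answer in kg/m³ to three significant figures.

For an instantaneous plane source, C(x,t) = M/(n_e·A·√(4πDt)) · exp(−(x−vt)²/(4Dt)), with n_e·A the pore (flow) area.
Plume center vt = 0.796 × 5.40 = 4.2984 m, so the well at 4.77 m is 0.4716 m downgradient of the peak.
√(4πDt) = 2.414 m, giving peak height M/(n_e·A·√(4πDt)) = 0.997/(0.32 × 128 × 2.414) = 0.01008 kg/m³.
(x−vt)²/(4Dt) = (0.4716)²/(4 × 0.0859 × 5.40) = 0.1199; exp(−0.1199) = 0.8870.
C = 0.01008 × 0.8870 = 0.00894 kg/m³.

0.00894 kg/m³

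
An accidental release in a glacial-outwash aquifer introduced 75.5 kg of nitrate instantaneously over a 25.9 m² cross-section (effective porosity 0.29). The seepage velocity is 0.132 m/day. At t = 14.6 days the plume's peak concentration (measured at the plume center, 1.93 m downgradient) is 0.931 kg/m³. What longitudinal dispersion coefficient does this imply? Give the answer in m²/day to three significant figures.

At the plume center C_max = M/(n_e·A·√(4πDt)), so D = M²/(4πt·(n_e·A·C_max)²).
n_e·A·C_max = 0.29 × 25.9 × 0.931 = 6.993 kg/m.
D = 75.5²/(4π × 14.6 × 6.993²) = 0.635 m²/day.

0.635 m²/day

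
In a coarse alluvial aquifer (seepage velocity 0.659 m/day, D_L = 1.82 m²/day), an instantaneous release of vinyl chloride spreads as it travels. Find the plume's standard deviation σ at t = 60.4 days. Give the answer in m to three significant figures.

Dispersive spreading gives a Gaussian with σ² = 2Dt; advection only shifts the center.
σ = √(2 × 1.82 × 60.4) = 14.8 m.

14.8 m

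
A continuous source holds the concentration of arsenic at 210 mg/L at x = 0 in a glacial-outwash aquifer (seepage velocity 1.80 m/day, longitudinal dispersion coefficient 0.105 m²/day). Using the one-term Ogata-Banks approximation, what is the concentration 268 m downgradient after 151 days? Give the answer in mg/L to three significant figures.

For a continuous step input, C/C₀ ≈ ½·erfc((x−vt)/(2√(Dt))).
vt = 1.80 × 151 = 271.8 m and 2√(Dt) = 2√(0.105 × 151) = 7.964 m.
Argument (x−vt)/(2√(Dt)) = (268 − 271.8)/7.964 = -0.4771; ½·erfc(-0.4771) = 0.7501.
C = 210 × 0.7501 = 158 mg/L.

158 mg/L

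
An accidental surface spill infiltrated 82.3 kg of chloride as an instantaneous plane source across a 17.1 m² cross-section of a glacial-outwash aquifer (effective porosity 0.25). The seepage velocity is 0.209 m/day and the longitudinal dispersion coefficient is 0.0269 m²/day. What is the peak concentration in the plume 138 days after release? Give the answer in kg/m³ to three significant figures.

2.82 kg/m³

The peak of an instantaneous 1D plume sits at x = vt; there the Gaussian factor is 1 and C_max = M/(n_e·A·√(4πDt)), where n_e·A is the pore area the mass is dissolved in.
√(4πDt) = √(4π × 0.0269 × 138) = 6.830 m, so C_max = 82.3/(0.25 × 17.1 × 6.830) = 2.82 kg/m³.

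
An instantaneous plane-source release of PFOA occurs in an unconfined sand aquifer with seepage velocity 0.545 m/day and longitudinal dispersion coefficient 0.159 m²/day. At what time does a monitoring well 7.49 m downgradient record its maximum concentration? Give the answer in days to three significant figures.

For the 1D instantaneous-source solution, setting ∂C/∂t = 0 at fixed x gives v²t² + 2Dt − x² = 0, so t = (√(D² + v²x²) − D)/v².
√(D² + v²x²) = √(0.159² + 0.545² × 7.49²) = 4.085; v² = 0.297025.
t = (4.085 − 0.159)/0.297025 = 13.2 days (vs. the pure-advection estimate x/v = 13.7 d).

13.2 days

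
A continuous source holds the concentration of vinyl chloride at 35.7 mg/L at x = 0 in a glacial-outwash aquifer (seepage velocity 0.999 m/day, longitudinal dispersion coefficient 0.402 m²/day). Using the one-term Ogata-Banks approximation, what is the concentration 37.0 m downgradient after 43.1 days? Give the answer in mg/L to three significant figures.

For a continuous step input, C/C₀ ≈ ½·erfc((x−vt)/(2√(Dt))).
vt = 0.999 × 43.1 = 43.0569 m and 2√(Dt) = 2√(0.402 × 43.1) = 8.325 m.
Argument (x−vt)/(2√(Dt)) = (37.0 − 43.0569)/8.325 = -0.7276; ½·erfc(-0.7276) = 0.8483.
C = 35.7 × 0.8483 = 30.3 mg/L.

30.3 mg/L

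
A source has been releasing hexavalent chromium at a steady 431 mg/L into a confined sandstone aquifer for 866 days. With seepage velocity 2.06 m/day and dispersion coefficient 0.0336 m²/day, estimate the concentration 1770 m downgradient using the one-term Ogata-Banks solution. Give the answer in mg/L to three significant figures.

417 mg/L

For a continuous step input, C/C₀ ≈ ½·erfc((x−vt)/(2√(Dt))).
vt = 2.06 × 866 = 1783.96 m and 2√(Dt) = 2√(0.0336 × 866) = 10.79 m.
Argument (x−vt)/(2√(Dt)) = (1770 − 1783.96)/10.79 = -1.294; ½·erfc(-1.294) = 0.9664.
C = 431 × 0.9664 = 417 mg/L.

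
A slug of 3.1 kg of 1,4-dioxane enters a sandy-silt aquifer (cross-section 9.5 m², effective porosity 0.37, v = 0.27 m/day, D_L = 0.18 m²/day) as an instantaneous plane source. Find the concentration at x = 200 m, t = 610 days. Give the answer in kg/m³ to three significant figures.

0.00139 kg/m³

For an instantaneous plane source, C(x,t) = M/(n_e·A·√(4πDt)) · exp(−(x−vt)²/(4Dt)), with n_e·A the pore (flow) area.
Plume center vt = 0.27 × 610 = 164.7 m, so the well at 200 m is 35.3 m downgradient of the peak.
√(4πDt) = 37.15 m, giving peak height M/(n_e·A·√(4πDt)) = 3.1/(0.37 × 9.5 × 37.15) = 0.02374 kg/m³.
(x−vt)²/(4Dt) = (35.3)²/(4 × 0.18 × 610) = 2.837; exp(−2.837) = 0.05860.
C = 0.02374 × 0.05860 = 0.00139 kg/m³.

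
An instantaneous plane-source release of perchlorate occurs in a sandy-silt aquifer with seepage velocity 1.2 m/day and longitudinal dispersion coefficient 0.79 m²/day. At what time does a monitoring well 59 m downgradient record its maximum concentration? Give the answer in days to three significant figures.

48.6 days

For the 1D instantaneous-source solution, setting ∂C/∂t = 0 at fixed x gives v²t² + 2Dt − x² = 0, so t = (√(D² + v²x²) − D)/v².
√(D² + v²x²) = √(0.79² + 1.2² × 59²) = 70.80; v² = 1.44.
t = (70.80 − 0.79)/1.44 = 48.6 days (vs. the pure-advection estimate x/v = 49.2 d).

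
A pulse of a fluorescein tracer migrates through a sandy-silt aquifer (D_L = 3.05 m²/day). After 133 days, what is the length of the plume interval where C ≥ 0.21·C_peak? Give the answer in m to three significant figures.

101 m

The plume is Gaussian with σ = √(2Dt) = √(2 × 3.05 × 133) = 28.48 m.
C/C_peak = exp(−Δx²/(2σ²)) = 0.21 ⇒ Δx = σ·√(−2 ln 0.21) = 28.48 × 1.767 = 50.32 m.
Width = 2Δx = 101 m.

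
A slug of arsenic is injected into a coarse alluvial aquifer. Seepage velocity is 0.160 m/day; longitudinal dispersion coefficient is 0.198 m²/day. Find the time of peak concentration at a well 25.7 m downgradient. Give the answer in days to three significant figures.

For the 1D instantaneous-source solution, setting ∂C/∂t = 0 at fixed x gives v²t² + 2Dt − x² = 0, so t = (√(D² + v²x²) − D)/v².
√(D² + v²x²) = √(0.198² + 0.160² × 25.7²) = 4.117; v² = 0.0256.
t = (4.117 − 0.198)/0.0256 = 153 days (vs. the pure-advection estimate x/v = 161 d).

153 days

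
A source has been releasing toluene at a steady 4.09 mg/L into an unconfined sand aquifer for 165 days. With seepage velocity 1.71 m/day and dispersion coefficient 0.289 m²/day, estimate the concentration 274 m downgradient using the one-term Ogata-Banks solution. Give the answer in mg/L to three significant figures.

For a continuous step input, C/C₀ ≈ ½·erfc((x−vt)/(2√(Dt))).
vt = 1.71 × 165 = 282.15 m and 2√(Dt) = 2√(0.289 × 165) = 13.81 m.
Argument (x−vt)/(2√(Dt)) = (274 − 282.15)/13.81 = -0.5902; ½·erfc(-0.5902) = 0.7980.
C = 4.09 × 0.7980 = 3.26 mg/L.

3.26 mg/L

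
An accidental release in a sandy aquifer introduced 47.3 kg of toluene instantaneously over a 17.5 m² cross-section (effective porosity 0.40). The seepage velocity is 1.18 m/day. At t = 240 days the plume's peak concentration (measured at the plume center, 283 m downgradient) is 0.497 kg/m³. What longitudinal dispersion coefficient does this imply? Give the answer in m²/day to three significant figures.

At the plume center C_max = M/(n_e·A·√(4πDt)), so D = M²/(4πt·(n_e·A·C_max)²).
n_e·A·C_max = 0.40 × 17.5 × 0.497 = 3.479 kg/m.
D = 47.3²/(4π × 240 × 3.479²) = 0.0613 m²/day.

0.0613 m²/day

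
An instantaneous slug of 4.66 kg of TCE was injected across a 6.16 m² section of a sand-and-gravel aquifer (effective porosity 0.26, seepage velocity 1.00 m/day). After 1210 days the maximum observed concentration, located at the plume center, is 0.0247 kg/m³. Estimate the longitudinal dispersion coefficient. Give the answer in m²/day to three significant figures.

At the plume center C_max = M/(n_e·A·√(4πDt)), so D = M²/(4πt·(n_e·A·C_max)²).
n_e·A·C_max = 0.26 × 6.16 × 0.0247 = 0.03956 kg/m.
D = 4.66²/(4π × 1210 × 0.03956²) = 0.913 m²/day.

0.913 m²/day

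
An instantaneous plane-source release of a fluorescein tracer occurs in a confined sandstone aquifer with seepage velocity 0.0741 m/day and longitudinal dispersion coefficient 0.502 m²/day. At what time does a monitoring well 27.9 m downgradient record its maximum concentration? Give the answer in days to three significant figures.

For the 1D instantaneous-source solution, setting ∂C/∂t = 0 at fixed x gives v²t² + 2Dt − x² = 0, so t = (√(D² + v²x²) − D)/v².
√(D² + v²x²) = √(0.502² + 0.0741² × 27.9²) = 2.127; v² = 0.00549081.
t = (2.127 − 0.502)/0.00549081 = 296 days (vs. the pure-advection estimate x/v = 377 d).

296 days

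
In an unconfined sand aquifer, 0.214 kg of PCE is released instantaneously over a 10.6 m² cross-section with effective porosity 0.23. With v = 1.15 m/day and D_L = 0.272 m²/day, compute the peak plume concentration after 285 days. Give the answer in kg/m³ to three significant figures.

0.00281 kg/m³

The peak of an instantaneous 1D plume sits at x = vt; there the Gaussian factor is 1 and C_max = M/(n_e·A·√(4πDt)), where n_e·A is the pore area the mass is dissolved in.
√(4πDt) = √(4π × 0.272 × 285) = 31.21 m, so C_max = 0.214/(0.23 × 10.6 × 31.21) = 0.00281 kg/m³.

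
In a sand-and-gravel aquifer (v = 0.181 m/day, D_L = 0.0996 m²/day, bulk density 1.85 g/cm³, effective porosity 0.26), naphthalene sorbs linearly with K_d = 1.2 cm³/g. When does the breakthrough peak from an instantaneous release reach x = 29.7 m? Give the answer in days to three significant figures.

Retardation factor R = 1 + ρ_b·K_d/n = 1 + 1.85 × 1.2/0.26 = 9.538.
Sorption retards both mechanisms: v_R = v/R = 0.01898 m/day, D_R = D/R = 0.01044 m²/day.
Peak time from v_R²t² + 2D_R t − x² = 0: t = (√(D_R² + v_R²x²) − D_R)/v_R².
√(D_R² + v_R²x²) = √(0.01044² + 0.01898² × 29.7²) = 0.5638; v_R² = 0.0003602.
t = (0.5638 − 0.01044)/0.0003602 = 1540 days.

1540 days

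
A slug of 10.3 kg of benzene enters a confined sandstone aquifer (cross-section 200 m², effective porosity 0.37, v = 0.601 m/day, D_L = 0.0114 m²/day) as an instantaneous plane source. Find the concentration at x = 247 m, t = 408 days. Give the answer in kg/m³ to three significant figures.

For an instantaneous plane source, C(x,t) = M/(n_e·A·√(4πDt)) · exp(−(x−vt)²/(4Dt)), with n_e·A the pore (flow) area.
Plume center vt = 0.601 × 408 = 245.208 m, so the well at 247 m is 1.792 m downgradient of the peak.
√(4πDt) = 7.645 m, giving peak height M/(n_e·A·√(4πDt)) = 10.3/(0.37 × 200 × 7.645) = 0.01821 kg/m³.
(x−vt)²/(4Dt) = (1.792)²/(4 × 0.0114 × 408) = 0.1726; exp(−0.1726) = 0.8415.
C = 0.01821 × 0.8415 = 0.0153 kg/m³.

0.0153 kg/m³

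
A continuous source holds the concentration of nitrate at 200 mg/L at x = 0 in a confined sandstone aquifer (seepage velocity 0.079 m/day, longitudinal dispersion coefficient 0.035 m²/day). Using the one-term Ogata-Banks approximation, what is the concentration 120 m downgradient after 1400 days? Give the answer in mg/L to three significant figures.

For a continuous step input, C/C₀ ≈ ½·erfc((x−vt)/(2√(Dt))).
vt = 0.079 × 1400 = 110.6 m and 2√(Dt) = 2√(0.035 × 1400) = 14.00 m.
Argument (x−vt)/(2√(Dt)) = (120 − 110.6)/14.00 = 0.6714; ½·erfc(0.6714) = 0.1712.
C = 200 × 0.1712 = 34.2 mg/L.

34.2 mg/L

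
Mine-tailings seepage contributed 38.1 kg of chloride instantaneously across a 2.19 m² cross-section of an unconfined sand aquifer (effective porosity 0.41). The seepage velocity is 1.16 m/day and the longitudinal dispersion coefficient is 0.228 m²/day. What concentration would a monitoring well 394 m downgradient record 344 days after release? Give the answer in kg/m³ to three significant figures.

1.25 kg/m³

For an instantaneous plane source, C(x,t) = M/(n_e·A·√(4πDt)) · exp(−(x−vt)²/(4Dt)), with n_e·A the pore (flow) area.
Plume center vt = 1.16 × 344 = 399.04 m, so the well at 394 m is 5.04 m upgradient of the peak.
√(4πDt) = 31.39 m, giving peak height M/(n_e·A·√(4πDt)) = 38.1/(0.41 × 2.19 × 31.39) = 1.352 kg/m³.
(x−vt)²/(4Dt) = (-5.04)²/(4 × 0.228 × 344) = 0.08097; exp(−0.08097) = 0.9222.
C = 1.352 × 0.9222 = 1.25 kg/m³.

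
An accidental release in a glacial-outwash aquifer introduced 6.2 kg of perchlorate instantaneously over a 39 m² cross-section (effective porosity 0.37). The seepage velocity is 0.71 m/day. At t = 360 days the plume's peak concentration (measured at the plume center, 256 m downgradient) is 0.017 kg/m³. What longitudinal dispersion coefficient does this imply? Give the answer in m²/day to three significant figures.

At the plume center C_max = M/(n_e·A·√(4πDt)), so D = M²/(4πt·(n_e·A·C_max)²).
n_e·A·C_max = 0.37 × 39 × 0.017 = 0.2453 kg/m.
D = 6.2²/(4π × 360 × 0.2453²) = 0.141 m²/day.

0.141 m²/day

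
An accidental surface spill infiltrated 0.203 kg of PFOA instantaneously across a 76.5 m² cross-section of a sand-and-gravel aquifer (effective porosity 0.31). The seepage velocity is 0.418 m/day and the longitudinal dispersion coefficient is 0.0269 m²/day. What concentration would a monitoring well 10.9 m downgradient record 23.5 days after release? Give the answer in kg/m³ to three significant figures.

0.00192 kg/m³

For an instantaneous plane source, C(x,t) = M/(n_e·A·√(4πDt)) · exp(−(x−vt)²/(4Dt)), with n_e·A the pore (flow) area.
Plume center vt = 0.418 × 23.5 = 9.823 m, so the well at 10.9 m is 1.077 m downgradient of the peak.
√(4πDt) = 2.818 m, giving peak height M/(n_e·A·√(4πDt)) = 0.203/(0.31 × 76.5 × 2.818) = 0.003038 kg/m³.
(x−vt)²/(4Dt) = (1.077)²/(4 × 0.0269 × 23.5) = 0.4587; exp(−0.4587) = 0.6321.
C = 0.003038 × 0.6321 = 0.00192 kg/m³.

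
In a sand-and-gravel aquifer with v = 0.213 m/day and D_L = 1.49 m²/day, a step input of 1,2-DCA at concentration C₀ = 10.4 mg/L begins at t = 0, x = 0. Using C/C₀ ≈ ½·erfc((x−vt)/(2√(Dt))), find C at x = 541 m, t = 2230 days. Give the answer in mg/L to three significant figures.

2.17 mg/L

For a continuous step input, C/C₀ ≈ ½·erfc((x−vt)/(2√(Dt))).
vt = 0.213 × 2230 = 474.99 m and 2√(Dt) = 2√(1.49 × 2230) = 115.3 m.
Argument (x−vt)/(2√(Dt)) = (541 − 474.99)/115.3 = 0.5725; ½·erfc(0.5725) = 0.2091.
C = 10.4 × 0.2091 = 2.17 mg/L.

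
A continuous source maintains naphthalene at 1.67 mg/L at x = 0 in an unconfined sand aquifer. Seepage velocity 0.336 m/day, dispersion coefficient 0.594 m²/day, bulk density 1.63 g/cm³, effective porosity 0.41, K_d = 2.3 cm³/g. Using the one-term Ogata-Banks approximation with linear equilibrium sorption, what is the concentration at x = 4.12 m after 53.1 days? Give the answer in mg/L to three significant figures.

Retardation factor R = 1 + ρ_b·K_d/n = 1 + 1.63 × 2.3/0.41 = 10.14.
Sorption retards both mechanisms: v_R = v/R = 0.03314 m/day, D_R = D/R = 0.05858 m²/day.
v_R·t = 0.03314 × 53.1 = 1.759734 m; 2√(D_R t) = 3.527 m; argument = (4.12 − 1.759734)/3.527 = 0.6692.
C = C₀ × ½·erfc(0.6692) = 1.67 × 0.1720 = 0.287 mg/L.

0.287 mg/L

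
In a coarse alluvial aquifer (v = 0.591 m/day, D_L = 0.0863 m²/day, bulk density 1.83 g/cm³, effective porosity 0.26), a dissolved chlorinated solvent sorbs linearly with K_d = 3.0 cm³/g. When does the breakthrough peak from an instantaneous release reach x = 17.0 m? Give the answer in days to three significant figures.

631 days

Retardation factor R = 1 + ρ_b·K_d/n = 1 + 1.83 × 3.0/0.26 = 22.12.
Sorption retards both mechanisms: v_R = v/R = 0.02672 m/day, D_R = D/R = 0.003901 m²/day.
Peak time from v_R²t² + 2D_R t − x² = 0: t = (√(D_R² + v_R²x²) − D_R)/v_R².
√(D_R² + v_R²x²) = √(0.003901² + 0.02672² × 17.0²) = 0.4543; v_R² = 0.0007140.
t = (0.4543 − 0.003901)/0.0007140 = 631 days.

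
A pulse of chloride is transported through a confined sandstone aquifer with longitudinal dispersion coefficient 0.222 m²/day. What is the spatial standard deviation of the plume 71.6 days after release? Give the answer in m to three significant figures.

Dispersive spreading gives a Gaussian with σ² = 2Dt; advection only shifts the center.
σ = √(2 × 0.222 × 71.6) = 5.64 m.

5.64 m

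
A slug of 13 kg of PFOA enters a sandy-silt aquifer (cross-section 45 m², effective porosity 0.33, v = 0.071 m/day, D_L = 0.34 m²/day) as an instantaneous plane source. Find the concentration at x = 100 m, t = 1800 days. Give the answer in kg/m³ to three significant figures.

For an instantaneous plane source, C(x,t) = M/(n_e·A·√(4πDt)) · exp(−(x−vt)²/(4Dt)), with n_e·A the pore (flow) area.
Plume center vt = 0.071 × 1800 = 127.8 m, so the well at 100 m is 27.8 m upgradient of the peak.
√(4πDt) = 87.70 m, giving peak height M/(n_e·A·√(4πDt)) = 13/(0.33 × 45 × 87.70) = 0.009982 kg/m³.
(x−vt)²/(4Dt) = (-27.8)²/(4 × 0.34 × 1800) = 0.3157; exp(−0.3157) = 0.7293.
C = 0.009982 × 0.7293 = 0.00728 kg/m³.

0.00728 kg/m³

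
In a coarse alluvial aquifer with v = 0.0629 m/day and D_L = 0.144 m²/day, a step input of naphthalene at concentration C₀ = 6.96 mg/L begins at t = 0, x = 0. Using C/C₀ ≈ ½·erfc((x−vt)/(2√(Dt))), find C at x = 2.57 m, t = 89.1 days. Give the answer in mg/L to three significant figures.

For a continuous step input, C/C₀ ≈ ½·erfc((x−vt)/(2√(Dt))).
vt = 0.0629 × 89.1 = 5.60439 m and 2√(Dt) = 2√(0.144 × 89.1) = 7.164 m.
Argument (x−vt)/(2√(Dt)) = (2.57 − 5.60439)/7.164 = -0.4236; ½·erfc(-0.4236) = 0.7254.
C = 6.96 × 0.7254 = 5.05 mg/L.

5.05 mg/L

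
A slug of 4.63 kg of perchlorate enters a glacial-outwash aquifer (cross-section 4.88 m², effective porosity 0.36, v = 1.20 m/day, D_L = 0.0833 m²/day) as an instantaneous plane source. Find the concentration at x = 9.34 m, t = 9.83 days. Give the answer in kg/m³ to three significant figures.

For an instantaneous plane source, C(x,t) = M/(n_e·A·√(4πDt)) · exp(−(x−vt)²/(4Dt)), with n_e·A the pore (flow) area.
Plume center vt = 1.20 × 9.83 = 11.796 m, so the well at 9.34 m is 2.456 m upgradient of the peak.
√(4πDt) = 3.208 m, giving peak height M/(n_e·A·√(4πDt)) = 4.63/(0.36 × 4.88 × 3.208) = 0.8215 kg/m³.
(x−vt)²/(4Dt) = (-2.456)²/(4 × 0.0833 × 9.83) = 1.842; exp(−1.842) = 0.1585.
C = 0.8215 × 0.1585 = 0.130 kg/m³.

0.130 kg/m³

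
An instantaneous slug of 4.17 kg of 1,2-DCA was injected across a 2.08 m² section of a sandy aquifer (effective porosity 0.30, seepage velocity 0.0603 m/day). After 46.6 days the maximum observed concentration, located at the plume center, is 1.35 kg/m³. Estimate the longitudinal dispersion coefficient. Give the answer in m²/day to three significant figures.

At the plume center C_max = M/(n_e·A·√(4πDt)), so D = M²/(4πt·(n_e·A·C_max)²).
n_e·A·C_max = 0.30 × 2.08 × 1.35 = 0.8424 kg/m.
D = 4.17²/(4π × 46.6 × 0.8424²) = 0.0418 m²/day.

0.0418 m²/day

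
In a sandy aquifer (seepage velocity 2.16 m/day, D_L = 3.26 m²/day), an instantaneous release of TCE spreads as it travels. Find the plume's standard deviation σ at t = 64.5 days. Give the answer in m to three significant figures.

20.5 m

Dispersive spreading gives a Gaussian with σ² = 2Dt; advection only shifts the center.
σ = √(2 × 3.26 × 64.5) = 20.5 m.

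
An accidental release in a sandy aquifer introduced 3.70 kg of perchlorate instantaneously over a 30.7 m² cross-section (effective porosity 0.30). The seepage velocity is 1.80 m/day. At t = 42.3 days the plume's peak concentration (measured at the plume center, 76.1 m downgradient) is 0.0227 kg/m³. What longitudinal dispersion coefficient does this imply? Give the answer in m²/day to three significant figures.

At the plume center C_max = M/(n_e·A·√(4πDt)), so D = M²/(4πt·(n_e·A·C_max)²).
n_e·A·C_max = 0.30 × 30.7 × 0.0227 = 0.2091 kg/m.
D = 3.70²/(4π × 42.3 × 0.2091²) = 0.589 m²/day.

0.589 m²/day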